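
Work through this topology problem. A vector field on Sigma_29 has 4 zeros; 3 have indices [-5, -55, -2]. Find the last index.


Poincare-Hopf: sum of indices = chi(M).
chi(Sigma_29) = 2 - 2*29 = -56.
Sum of known indices = -62.
x = chi - (sum known) = -56 - (-62) = 6

6


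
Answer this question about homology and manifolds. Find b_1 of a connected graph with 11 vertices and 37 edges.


For a connected graph: rank(pi_1) = b_1 = E - V + 1 = 1 - chi.
chi = V - E = 11 - 37 = -26.
rank = 1 - (-26) = 37 - 11 + 1 = 27

27


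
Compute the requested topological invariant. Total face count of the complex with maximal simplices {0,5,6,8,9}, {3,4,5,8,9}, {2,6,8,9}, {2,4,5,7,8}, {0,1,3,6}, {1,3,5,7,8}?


Each maximal simplex on m vertices has 2^m - 1 nonempty faces.
Take the union (dedupe shared faces).
Total distinct faces = 114

114


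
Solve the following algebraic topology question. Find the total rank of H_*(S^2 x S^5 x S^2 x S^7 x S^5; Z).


Total Betti number is multiplicative under products.
Each S^d (d>=1) has total Betti number 2.
There are 5 sphere factors.
Total = 2^5 = 32

32


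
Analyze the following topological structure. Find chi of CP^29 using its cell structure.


CP^29 has one cell in each even dimension 0, 2, ..., 2*29 (29+1 cells total).
All cells are even-dimensional, so chi = number of cells.
chi = 29 + 1 = 30

30


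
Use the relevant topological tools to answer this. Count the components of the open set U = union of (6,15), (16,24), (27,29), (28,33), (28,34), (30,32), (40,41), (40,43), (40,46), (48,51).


Sort and merge overlapping open intervals.
Merged: (6,15), (16,24), (27,34), (40,46), (48,51).
Number of components = 5

5


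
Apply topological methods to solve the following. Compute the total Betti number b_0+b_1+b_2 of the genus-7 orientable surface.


For Sigma_7: b_0 = 1, b_1 = 2g = 14, b_2 = 1.
Total = 1 + 14 + 1 = 16

16


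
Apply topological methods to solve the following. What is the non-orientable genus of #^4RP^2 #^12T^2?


Since a >= 1, the sum is non-orientable; each T^2 can be replaced by RP^2 # RP^2 (since T^2#RP^2 = 3RP^2).
Total crosscaps k = 4 + 2*12 = 28.
Check via chi: chi = 4*1 + 12*0 - (4+12-1)*2 = -26 = 2 - k = -26. Consistent.

28


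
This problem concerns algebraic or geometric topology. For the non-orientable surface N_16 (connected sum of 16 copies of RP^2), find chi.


For a non-orientable closed surface with k crosscaps: chi = 2 - k.
Here k = 16.
chi = 2 - 16 = -14

-14


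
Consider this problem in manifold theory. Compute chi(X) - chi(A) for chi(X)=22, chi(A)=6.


Relative Euler characteristic: chi(X, A) = chi(X) - chi(A).
= 22 - (6) = 16

16


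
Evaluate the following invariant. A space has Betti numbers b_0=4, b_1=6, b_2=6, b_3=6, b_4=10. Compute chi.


chi = sum_k (-1)^k b_k.
= (4) + (-6) + (6) + (-6) + (10)
= 8

8


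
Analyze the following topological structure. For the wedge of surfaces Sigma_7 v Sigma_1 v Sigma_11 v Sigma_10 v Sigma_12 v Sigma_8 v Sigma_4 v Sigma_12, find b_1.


For a wedge X v Y: reduced H_k(X v Y) = H_k(X) + H_k(Y).
Each Sigma_g contributes b_1 = 2g.
b_1 = 14 + 2 + 22 + 20 + 24 + 16 + 8 + 24 = 130

130


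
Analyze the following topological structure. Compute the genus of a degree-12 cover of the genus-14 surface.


For an n-sheeted cover: chi(E) = n * chi(B).
chi(Sigma_14) = 2 - 2*14 = -26.
chi(E) = 12 * (-26) = -312.
genus(E) = (2 - chi(E))/2 = (2 - (-312))/2 = 314/2 = 157

157


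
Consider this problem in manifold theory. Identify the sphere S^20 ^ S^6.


S^m ^ S^n = S^{m+n}.
k = 20 + 6 = 26

26


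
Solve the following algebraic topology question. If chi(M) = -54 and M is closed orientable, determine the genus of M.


chi = 2 - 2g for closed orientable surfaces.
-54 = 2 - 2g
2g = 2 - (-54) = 56
g = 28

28


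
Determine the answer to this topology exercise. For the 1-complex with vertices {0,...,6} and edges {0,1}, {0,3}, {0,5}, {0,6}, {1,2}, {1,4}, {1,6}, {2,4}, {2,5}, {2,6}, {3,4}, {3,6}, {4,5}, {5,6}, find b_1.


b_1 = E - V + (number of components).
E = 14, V = 7, components = 1.
b_1 = 14 - 7 + 1 = 8

8


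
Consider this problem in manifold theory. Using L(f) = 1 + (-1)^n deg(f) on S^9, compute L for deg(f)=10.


On S^9: L(f) = tr(f_0*) + (-1)^9 tr(f_9*) = 1 + (-1)^9 * deg(f).
L(f) = 1 + (-1)^9 * 10 = 1 + -10 = -9

-9


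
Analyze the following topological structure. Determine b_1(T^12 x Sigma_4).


pi_1(A x B) = pi_1(A) x pi_1(B); rank of abelianization = b_1.
b_1(T^12) = 12, b_1(Sigma_4) = 2*4 = 8.
b_1(product) = 12 + 8 = 20

20


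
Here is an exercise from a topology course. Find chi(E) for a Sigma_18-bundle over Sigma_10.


For a fiber bundle F -> E -> B (with CW structure): chi(E) = chi(B) * chi(F).
chi(Sigma_10) = -18, chi(Sigma_18) = -34.
chi(E) = (-18) * (-34) = 612

612


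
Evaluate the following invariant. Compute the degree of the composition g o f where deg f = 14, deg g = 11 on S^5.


Degree is multiplicative under composition: deg(g o f) = deg(g) * deg(f).
= 11 * 14 = 154

154


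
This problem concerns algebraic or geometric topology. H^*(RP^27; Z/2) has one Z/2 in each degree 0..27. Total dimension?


H^k(RP^27; Z/2) = Z/2 for each 0 <= k <= 27.
Total dimension = 27 + 1 = 28

28


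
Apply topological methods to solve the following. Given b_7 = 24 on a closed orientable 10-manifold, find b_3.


Poincare duality for closed orientable n-manifolds: b_k = b_{n-k}.
Here n = 10, so b_3 = b_7 = 24

24


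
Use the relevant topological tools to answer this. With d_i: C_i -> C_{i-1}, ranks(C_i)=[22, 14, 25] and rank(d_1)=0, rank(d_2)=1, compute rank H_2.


rank H_k = rank(ker d_k) - rank(im d_{k+1}).
rank(ker d_2) = rank(C_2) - rank(d_2) = 25 - 1 = 24.
rank(im d_{2+1}) = 0.
rank H_2 = 24 - 0 = 24

24


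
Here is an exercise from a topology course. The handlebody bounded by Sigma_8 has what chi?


A genus-g handlebody deformation retracts to a wedge of g circles.
chi(vee_g S^1) = 1 - g.
chi(H_8) = 1 - 8 = -7

-7


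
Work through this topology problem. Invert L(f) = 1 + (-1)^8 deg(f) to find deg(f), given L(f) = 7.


L(f) = 1 + (-1)^8 deg(f) on S^8.
7 = 1 + (-1)^8 * deg(f)
(-1)^8 * deg(f) = 6
deg(f) = 6

6


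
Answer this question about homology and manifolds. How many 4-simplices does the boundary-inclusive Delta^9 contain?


Delta^9 has 9+1 vertices. A 4-face is a choice of 4+1 vertices.
f_4 = C(9+1, 4+1) = C(10,5) = 252

252


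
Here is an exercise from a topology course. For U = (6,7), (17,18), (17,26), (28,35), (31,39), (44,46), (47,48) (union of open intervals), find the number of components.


Sort and merge overlapping open intervals.
Merged: (6,7), (17,26), (28,39), (44,46), (47,48).
Number of components = 5

5


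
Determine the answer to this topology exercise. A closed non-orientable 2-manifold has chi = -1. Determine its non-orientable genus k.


chi = 2 - k for closed non-orientable surfaces with k crosscaps.
-1 = 2 - k
k = 2 - (-1) = 3

3


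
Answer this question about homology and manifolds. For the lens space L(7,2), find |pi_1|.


pi_1(L(p,q)) = Z/pZ for any q coprime to p.
|pi_1(L(7,2))| = 7

7


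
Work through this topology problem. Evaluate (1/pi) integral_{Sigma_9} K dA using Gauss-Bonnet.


Gauss-Bonnet: integral K dA = 2*pi*chi(M).
chi(Sigma_9) = 2 - 2*9 = -16.
(integral K dA)/pi = 2*chi = 2*(-16) = -32

-32


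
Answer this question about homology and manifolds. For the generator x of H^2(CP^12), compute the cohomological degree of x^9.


|x| = 2 in H^*(CP^n).
|x^9| = 9 * |x| = 9 * 2 = 18

18


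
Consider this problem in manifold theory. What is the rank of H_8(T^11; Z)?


By the Kunneth formula, b_k(T^n) = C(n,k).
b_8(T^11) = C(11,8).
C(11,8) = 11!/(8!*3!) = 165

165


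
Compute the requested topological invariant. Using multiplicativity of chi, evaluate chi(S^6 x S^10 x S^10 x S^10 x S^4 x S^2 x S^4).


chi is multiplicative: chi(X x Y) = chi(X) chi(Y).
Each even-dim sphere has chi = 2. There are 7 factors.
chi = 2^7 = 128

128


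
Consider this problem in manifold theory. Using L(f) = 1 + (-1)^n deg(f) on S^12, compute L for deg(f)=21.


On S^12: L(f) = tr(f_0*) + (-1)^12 tr(f_12*) = 1 + (-1)^12 * deg(f).
L(f) = 1 + (-1)^12 * 21 = 1 + 21 = 22

22


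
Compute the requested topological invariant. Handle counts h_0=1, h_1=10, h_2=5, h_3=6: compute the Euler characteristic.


Handles of index k contribute (-1)^k to chi (same as CW cells).
chi = (1) + (-10) + (5) + (-6) = -10

-10


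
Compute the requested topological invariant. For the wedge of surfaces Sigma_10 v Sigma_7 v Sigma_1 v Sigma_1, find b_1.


For a wedge X v Y: reduced H_k(X v Y) = H_k(X) + H_k(Y).
Each Sigma_g contributes b_1 = 2g.
b_1 = 20 + 14 + 2 + 2 = 38

38


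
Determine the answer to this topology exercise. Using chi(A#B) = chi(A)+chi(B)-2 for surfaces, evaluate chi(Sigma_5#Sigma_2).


chi(Sigma_5) = 2 - 2*5 = -8
chi(Sigma_2) = 2 - 2*2 = -2
For surfaces: chi(A#B) = chi(A) + chi(B) - 2.
chi = -8 + -2 - 2 = -12

-12


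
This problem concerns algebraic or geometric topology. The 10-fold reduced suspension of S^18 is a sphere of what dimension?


Each suspension raises dimension by 1: Sigma S^n = S^{n+1}.
Sigma^10 S^18 = S^{18+10} = S^28

28


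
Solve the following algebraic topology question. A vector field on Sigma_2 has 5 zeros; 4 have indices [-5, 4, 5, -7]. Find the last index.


Poincare-Hopf: sum of indices = chi(M).
chi(Sigma_2) = 2 - 2*2 = -2.
Sum of known indices = -3.
x = chi - (sum known) = -2 - (-3) = 1

1


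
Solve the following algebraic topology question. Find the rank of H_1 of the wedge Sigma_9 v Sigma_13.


For a wedge: H_1(A v B) = H_1(A) + H_1(B).
b_1(Sigma_9) = 18, b_1(Sigma_13) = 26.
b_1 = 18 + 26 = 44

44


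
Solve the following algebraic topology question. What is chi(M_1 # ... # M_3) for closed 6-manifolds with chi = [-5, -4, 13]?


For n-manifolds: chi(A#B) = chi(A) + chi(B) - chi(S^6).
chi(S^6) = 1 + (-1)^6 = 2.
chi(#) = (sum chi_i) - (3-1)*chi(S^6) = 4 - 2*2 = 0

0


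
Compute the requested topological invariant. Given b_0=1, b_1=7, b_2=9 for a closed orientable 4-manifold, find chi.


By Poincare duality b_k = b_{4-k}, so full Betti numbers: b_0=1, b_1=7, b_2=9, b_3=7, b_4=1.
chi = sum (-1)^k b_k = -3

-3


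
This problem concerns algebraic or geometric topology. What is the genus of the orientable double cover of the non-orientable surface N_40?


chi(N_40) = 2 - 40 = -38.
Double cover: chi(Sigma_g) = 2 * chi(N_40) = 2*(-38) = -76.
2 - 2g = -76, so g = (2 - (-76))/2 = 78/2 = 39

39


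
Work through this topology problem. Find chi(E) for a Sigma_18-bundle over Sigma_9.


For a fiber bundle F -> E -> B (with CW structure): chi(E) = chi(B) * chi(F).
chi(Sigma_9) = -16, chi(Sigma_18) = -34.
chi(E) = (-16) * (-34) = 544

544


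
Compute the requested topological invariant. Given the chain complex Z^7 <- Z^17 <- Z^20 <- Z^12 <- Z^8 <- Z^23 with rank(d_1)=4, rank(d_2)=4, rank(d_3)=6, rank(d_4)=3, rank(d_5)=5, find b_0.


rank H_k = rank(ker d_k) - rank(im d_{k+1}).
rank(ker d_0) = rank(C_0) - rank(d_0) = 7 - 0 = 7.
rank(im d_{0+1}) = 4.
rank H_0 = 7 - 4 = 3

3


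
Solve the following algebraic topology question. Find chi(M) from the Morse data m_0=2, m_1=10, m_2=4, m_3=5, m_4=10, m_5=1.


Morse theory: chi(M) = sum_k (-1)^k m_k where m_k = #(index-k critical points).
= (2) + (-10) + (4) + (-5) + (10) + (-1) = 0

0


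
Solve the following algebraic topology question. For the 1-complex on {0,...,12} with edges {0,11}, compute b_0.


Run DFS/union-find over 13 vertices.
V = 13, E = 1.
Number of components = 12

12


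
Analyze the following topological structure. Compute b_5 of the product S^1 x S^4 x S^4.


Each S^d has Poincare polynomial 1 + t^d.
The product S^1 x S^4 x S^4 has Poincare polynomial prod(1+t^d_i).
Expanding: b_0=1, b_1=1, b_4=2, b_5=2, b_8=1, b_9=1.
b_5 = 2

2


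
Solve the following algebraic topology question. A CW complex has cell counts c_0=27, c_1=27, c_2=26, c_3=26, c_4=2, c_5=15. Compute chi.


chi = sum_k (-1)^k c_k.
= (-1)^0*27 + (-1)^1*27 + (-1)^2*26 + (-1)^3*26 + (-1)^4*2 + (-1)^5*15
= (27) + (-27) + (26) + (-26) + (2) + (-15)
= -13

-13


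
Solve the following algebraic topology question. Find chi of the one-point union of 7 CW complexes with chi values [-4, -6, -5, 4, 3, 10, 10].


chi(A v B) = chi(A) + chi(B) - 1 (one point identified).
For 7 spaces: chi = (sum chi_i) - (7 - 1).
sum = 12; chi = 12 - 6 = 6

6


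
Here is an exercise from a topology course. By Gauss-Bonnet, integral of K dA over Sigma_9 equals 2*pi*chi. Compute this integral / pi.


Gauss-Bonnet: integral K dA = 2*pi*chi(M).
chi(Sigma_9) = 2 - 2*9 = -16.
(integral K dA)/pi = 2*chi = 2*(-16) = -32

-32


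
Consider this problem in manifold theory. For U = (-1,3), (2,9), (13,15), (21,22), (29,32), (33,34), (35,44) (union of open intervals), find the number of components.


Sort and merge overlapping open intervals.
Merged: (-1,9), (13,15), (21,22), (29,32), (33,34), (35,44).
Number of components = 6

6


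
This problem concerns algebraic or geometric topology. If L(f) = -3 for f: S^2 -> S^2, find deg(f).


L(f) = 1 + (-1)^2 deg(f) on S^2.
-3 = 1 + (-1)^2 * deg(f)
(-1)^2 * deg(f) = -4
deg(f) = -4

-4


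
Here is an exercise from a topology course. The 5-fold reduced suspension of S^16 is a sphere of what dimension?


Each suspension raises dimension by 1: Sigma S^n = S^{n+1}.
Sigma^5 S^16 = S^{16+5} = S^21

21


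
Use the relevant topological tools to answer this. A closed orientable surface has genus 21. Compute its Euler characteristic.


For a closed orientable surface of genus g: chi = 2 - 2g.
Here g = 21.
chi = 2 - 2*21 = 2 - 42 = -40

-40


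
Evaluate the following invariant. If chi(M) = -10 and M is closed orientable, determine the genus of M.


chi = 2 - 2g for closed orientable surfaces.
-10 = 2 - 2g
2g = 2 - (-10) = 12
g = 6

6


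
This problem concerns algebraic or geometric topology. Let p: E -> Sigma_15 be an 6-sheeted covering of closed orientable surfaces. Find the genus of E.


For an n-sheeted cover: chi(E) = n * chi(B).
chi(Sigma_15) = 2 - 2*15 = -28.
chi(E) = 6 * (-28) = -168.
genus(E) = (2 - chi(E))/2 = (2 - (-168))/2 = 170/2 = 85

85


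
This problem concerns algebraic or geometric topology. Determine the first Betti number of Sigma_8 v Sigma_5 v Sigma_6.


For a wedge X v Y: reduced H_k(X v Y) = H_k(X) + H_k(Y).
Each Sigma_g contributes b_1 = 2g.
b_1 = 16 + 10 + 12 = 38

38


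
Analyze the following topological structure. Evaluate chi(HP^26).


HP^26 has one cell in each dimension 0, 4, ..., 4*26 (26+1 cells, all even-dim).
chi = 26 + 1 = 27

27


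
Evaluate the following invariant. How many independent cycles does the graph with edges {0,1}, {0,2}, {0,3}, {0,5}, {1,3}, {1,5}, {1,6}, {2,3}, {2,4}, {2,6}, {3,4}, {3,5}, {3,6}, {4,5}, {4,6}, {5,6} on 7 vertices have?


b_1 = E - V + (number of components).
E = 16, V = 7, components = 1.
b_1 = 16 - 7 + 1 = 10

10


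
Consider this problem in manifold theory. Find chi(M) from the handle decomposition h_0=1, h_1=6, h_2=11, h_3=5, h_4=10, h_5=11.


Handles of index k contribute (-1)^k to chi (same as CW cells).
chi = (1) + (-6) + (11) + (-5) + (10) + (-11) = 0

0


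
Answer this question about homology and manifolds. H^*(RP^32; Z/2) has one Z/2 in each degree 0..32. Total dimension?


H^k(RP^32; Z/2) = Z/2 for each 0 <= k <= 32.
Total dimension = 32 + 1 = 33

33


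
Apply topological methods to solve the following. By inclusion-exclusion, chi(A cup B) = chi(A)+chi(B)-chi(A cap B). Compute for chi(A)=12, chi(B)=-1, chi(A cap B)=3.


chi(A cup B) = chi(A) + chi(B) - chi(A cap B)
= 12 + (-1) - (3)
= 8

8


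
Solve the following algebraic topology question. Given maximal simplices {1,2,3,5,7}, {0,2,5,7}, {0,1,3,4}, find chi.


Enumerate all faces; f-vector: f_0=7, f_1=18, f_2=17, f_3=7, f_4=1.
chi = sum (-1)^k f_k = 0

0


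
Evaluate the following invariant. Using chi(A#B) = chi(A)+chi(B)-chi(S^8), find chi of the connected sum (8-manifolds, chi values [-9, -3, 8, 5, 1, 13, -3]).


For n-manifolds: chi(A#B) = chi(A) + chi(B) - chi(S^8).
chi(S^8) = 1 + (-1)^8 = 2.
chi(#) = (sum chi_i) - (7-1)*chi(S^8) = 12 - 6*2 = 0

0


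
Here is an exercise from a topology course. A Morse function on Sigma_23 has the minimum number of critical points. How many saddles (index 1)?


A perfect Morse function has m_k = b_k.
For Sigma_23: b_0=1, b_1=2g=46, b_2=1.
Saddles m_1 = 2g = 46

46


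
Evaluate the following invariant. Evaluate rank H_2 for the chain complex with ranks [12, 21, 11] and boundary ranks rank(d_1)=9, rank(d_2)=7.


rank H_k = rank(ker d_k) - rank(im d_{k+1}).
rank(ker d_2) = rank(C_2) - rank(d_2) = 11 - 7 = 4.
rank(im d_{2+1}) = 0.
rank H_2 = 4 - 0 = 4

4


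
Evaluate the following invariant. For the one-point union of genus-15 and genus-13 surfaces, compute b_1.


For a wedge: H_1(A v B) = H_1(A) + H_1(B).
b_1(Sigma_15) = 30, b_1(Sigma_13) = 26.
b_1 = 30 + 26 = 56

56


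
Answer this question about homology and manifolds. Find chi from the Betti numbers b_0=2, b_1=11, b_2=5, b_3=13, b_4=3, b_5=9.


chi = sum_k (-1)^k b_k.
= (2) + (-11) + (5) + (-13) + (3) + (-9)
= -23

-23


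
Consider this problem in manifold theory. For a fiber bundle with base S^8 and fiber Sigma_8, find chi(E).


chi(S^8) = 2 (n even), chi(Sigma_8) = 2 - 2*8 = -14.
chi(E) = 2 * (-14) = -28

-28


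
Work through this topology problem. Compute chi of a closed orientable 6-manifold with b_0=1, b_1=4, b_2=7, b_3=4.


By Poincare duality b_k = b_{6-k}, so full Betti numbers: b_0=1, b_1=4, b_2=7, b_3=4, b_4=7, b_5=4, b_6=1.
chi = sum (-1)^k b_k = 4

4


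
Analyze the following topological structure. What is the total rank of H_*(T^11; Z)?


b_k(T^11) = C(11,k), so the sum over k is sum_k C(11,k) = 2^11.
Total = 2^11 = 2048

2048


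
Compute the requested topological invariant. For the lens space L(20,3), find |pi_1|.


pi_1(L(p,q)) = Z/pZ for any q coprime to p.
|pi_1(L(20,3))| = 20

20


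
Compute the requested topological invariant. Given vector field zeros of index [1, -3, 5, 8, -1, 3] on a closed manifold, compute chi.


Poincare-Hopf: chi(M) = sum of indices of zeros.
chi = (1) + (-3) + (5) + (8) + (-1) + (3) = 13

13


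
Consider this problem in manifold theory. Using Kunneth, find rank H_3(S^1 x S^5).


Each S^d has Poincare polynomial 1 + t^d.
The product S^1 x S^5 has Poincare polynomial prod(1+t^d_i).
Expanding: b_0=1, b_1=1, b_5=1, b_6=1.
b_3 = 0

0


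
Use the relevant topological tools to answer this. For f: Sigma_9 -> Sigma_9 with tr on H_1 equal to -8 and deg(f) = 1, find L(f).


L(f) = tr(f_0*) - tr(f_1*) + tr(f_2*).
= 1 - (-8) + (1)
= 10

10


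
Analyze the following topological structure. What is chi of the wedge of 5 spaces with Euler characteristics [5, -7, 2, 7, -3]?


chi(A v B) = chi(A) + chi(B) - 1 (one point identified).
For 5 spaces: chi = (sum chi_i) - (5 - 1).
sum = 4; chi = 4 - 4 = 0

0


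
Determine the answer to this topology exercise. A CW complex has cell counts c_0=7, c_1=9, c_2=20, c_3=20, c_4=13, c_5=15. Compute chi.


chi = sum_k (-1)^k c_k.
= (-1)^0*7 + (-1)^1*9 + (-1)^2*20 + (-1)^3*20 + (-1)^4*13 + (-1)^5*15
= (7) + (-9) + (20) + (-20) + (13) + (-15)
= -4

-4


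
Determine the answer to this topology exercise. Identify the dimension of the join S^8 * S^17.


Join of spheres: S^m * S^n = S^{m+n+1}.
dim = 8 + 17 + 1 = 26

26


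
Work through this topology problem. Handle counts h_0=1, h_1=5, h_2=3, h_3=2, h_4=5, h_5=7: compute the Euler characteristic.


Handles of index k contribute (-1)^k to chi (same as CW cells).
chi = (1) + (-5) + (3) + (-2) + (5) + (-7) = -5

-5


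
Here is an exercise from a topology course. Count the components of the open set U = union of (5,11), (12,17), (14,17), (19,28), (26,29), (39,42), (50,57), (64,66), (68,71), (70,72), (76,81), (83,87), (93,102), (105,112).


Sort and merge overlapping open intervals.
Merged: (5,11), (12,17), (19,29), (39,42), (50,57), (64,66), (68,72), (76,81), (83,87), (93,102), (105,112).
Number of components = 11

11


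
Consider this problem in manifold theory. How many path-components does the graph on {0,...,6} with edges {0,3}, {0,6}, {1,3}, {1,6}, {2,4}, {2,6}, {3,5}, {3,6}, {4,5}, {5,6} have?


Run DFS/union-find over 7 vertices.
V = 7, E = 10.
Number of components = 1

1


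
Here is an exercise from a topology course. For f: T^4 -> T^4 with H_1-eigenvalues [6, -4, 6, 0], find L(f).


For a torus self-map: L(f) = det(I - A) where A acts on H_1.
L(f) = (1-6) * (1--4) * (1-6) * (1-0) = -5 * 5 * -5 * 1 = 125

125


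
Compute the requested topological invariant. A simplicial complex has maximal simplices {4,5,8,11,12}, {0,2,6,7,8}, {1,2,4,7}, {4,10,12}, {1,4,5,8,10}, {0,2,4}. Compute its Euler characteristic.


Enumerate all faces; f-vector: f_0=11, f_1=33, f_2=35, f_3=16, f_4=3.
chi = sum (-1)^k f_k = 0

0


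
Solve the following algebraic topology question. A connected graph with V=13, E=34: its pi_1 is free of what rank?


For a connected graph: rank(pi_1) = b_1 = E - V + 1 = 1 - chi.
chi = V - E = 13 - 34 = -21.
rank = 1 - (-21) = 34 - 13 + 1 = 22

22


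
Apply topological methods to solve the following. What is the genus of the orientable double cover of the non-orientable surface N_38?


chi(N_38) = 2 - 38 = -36.
Double cover: chi(Sigma_g) = 2 * chi(N_38) = 2*(-36) = -72.
2 - 2g = -72, so g = (2 - (-72))/2 = 74/2 = 37

37


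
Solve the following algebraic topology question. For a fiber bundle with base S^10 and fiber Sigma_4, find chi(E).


chi(S^10) = 2 (n even), chi(Sigma_4) = 2 - 2*4 = -6.
chi(E) = 2 * (-6) = -12

-12


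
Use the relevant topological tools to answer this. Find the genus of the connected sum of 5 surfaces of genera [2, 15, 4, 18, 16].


Genus is additive under connected sum of orientable surfaces.
g = 2 + 15 + 4 + 18 + 16 = 55

55


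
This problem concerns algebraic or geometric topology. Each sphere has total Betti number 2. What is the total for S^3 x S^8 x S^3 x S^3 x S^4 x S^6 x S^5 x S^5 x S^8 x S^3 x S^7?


Total Betti number is multiplicative under products.
Each S^d (d>=1) has total Betti number 2.
There are 11 sphere factors.
Total = 2^11 = 2048

2048


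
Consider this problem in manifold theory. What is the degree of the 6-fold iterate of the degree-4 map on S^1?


deg(f) = 4. Degree is multiplicative: deg(f^6) = (deg f)^6.
deg(f^6) = (4)^6 = 4096

4096


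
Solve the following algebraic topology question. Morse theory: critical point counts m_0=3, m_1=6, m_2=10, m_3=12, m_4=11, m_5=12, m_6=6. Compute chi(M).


Morse theory: chi(M) = sum_k (-1)^k m_k where m_k = #(index-k critical points).
= (3) + (-6) + (10) + (-12) + (11) + (-12) + (6) = 0

0


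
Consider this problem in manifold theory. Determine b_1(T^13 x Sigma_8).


pi_1(A x B) = pi_1(A) x pi_1(B); rank of abelianization = b_1.
b_1(T^13) = 13, b_1(Sigma_8) = 2*8 = 16.
b_1(product) = 13 + 16 = 29

29


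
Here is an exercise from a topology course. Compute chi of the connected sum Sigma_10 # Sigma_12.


chi(Sigma_10) = 2 - 2*10 = -18
chi(Sigma_12) = 2 - 2*12 = -22
For surfaces: chi(A#B) = chi(A) + chi(B) - 2.
chi = -18 + -22 - 2 = -42

-42


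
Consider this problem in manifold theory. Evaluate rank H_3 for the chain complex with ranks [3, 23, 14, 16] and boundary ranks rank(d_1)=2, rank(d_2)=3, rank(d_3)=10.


rank H_k = rank(ker d_k) - rank(im d_{k+1}).
rank(ker d_3) = rank(C_3) - rank(d_3) = 16 - 10 = 6.
rank(im d_{3+1}) = 0.
rank H_3 = 6 - 0 = 6

6


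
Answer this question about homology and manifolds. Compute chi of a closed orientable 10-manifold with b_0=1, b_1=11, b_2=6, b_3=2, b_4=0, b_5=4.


By Poincare duality b_k = b_{10-k}, so full Betti numbers: b_0=1, b_1=11, b_2=6, b_3=2, b_4=0, b_5=4, b_6=0, b_7=2, b_8=6, b_9=11, b_10=1.
chi = sum (-1)^k b_k = -16

-16


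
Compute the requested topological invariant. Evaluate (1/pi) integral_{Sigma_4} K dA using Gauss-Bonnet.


Gauss-Bonnet: integral K dA = 2*pi*chi(M).
chi(Sigma_4) = 2 - 2*4 = -6.
(integral K dA)/pi = 2*chi = 2*(-6) = -12

-12


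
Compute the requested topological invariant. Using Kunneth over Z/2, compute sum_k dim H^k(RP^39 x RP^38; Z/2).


dim H^*(RP^n; Z/2) = n+1 (one Z/2 in each degree 0..n).
Total Betti number is multiplicative.
Total = (39+1) * (38+1) = 40 * 39 = 1560

1560


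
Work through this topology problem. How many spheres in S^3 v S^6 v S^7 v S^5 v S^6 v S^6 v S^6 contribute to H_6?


For a wedge of spheres, H_k (k>0) is free on one generator per sphere of dimension k.
Spheres of dimension 6: count = 4.
b_6 = 4

4


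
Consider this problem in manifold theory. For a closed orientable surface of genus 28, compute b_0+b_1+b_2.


For Sigma_28: b_0 = 1, b_1 = 2g = 56, b_2 = 1.
Total = 1 + 56 + 1 = 58

58


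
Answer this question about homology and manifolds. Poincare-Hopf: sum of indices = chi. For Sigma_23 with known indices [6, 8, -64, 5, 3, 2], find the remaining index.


Poincare-Hopf: sum of indices = chi(M).
chi(Sigma_23) = 2 - 2*23 = -44.
Sum of known indices = -40.
x = chi - (sum known) = -44 - (-40) = -4

-4


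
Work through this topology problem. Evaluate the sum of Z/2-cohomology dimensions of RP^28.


H^k(RP^28; Z/2) = Z/2 for each 0 <= k <= 28.
Total dimension = 28 + 1 = 29

29


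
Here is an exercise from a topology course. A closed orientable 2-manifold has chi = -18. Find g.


chi = 2 - 2g for closed orientable surfaces.
-18 = 2 - 2g
2g = 2 - (-18) = 20
g = 10

10


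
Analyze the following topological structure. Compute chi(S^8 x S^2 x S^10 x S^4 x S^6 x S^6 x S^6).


chi is multiplicative: chi(X x Y) = chi(X) chi(Y).
Each even-dim sphere has chi = 2. There are 7 factors.
chi = 2^7 = 128

128


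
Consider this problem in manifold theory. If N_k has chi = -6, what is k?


chi = 2 - k for closed non-orientable surfaces with k crosscaps.
-6 = 2 - k
k = 2 - (-6) = 8

8


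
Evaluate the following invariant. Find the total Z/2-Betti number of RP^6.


H^k(RP^6; Z/2) = Z/2 for each 0 <= k <= 6.
Total dimension = 6 + 1 = 7

7


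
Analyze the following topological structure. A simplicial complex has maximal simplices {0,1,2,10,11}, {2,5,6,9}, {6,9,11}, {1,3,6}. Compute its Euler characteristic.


Enumerate all faces; f-vector: f_0=9, f_1=21, f_2=16, f_3=6, f_4=1.
chi = sum (-1)^k f_k = -1

-1


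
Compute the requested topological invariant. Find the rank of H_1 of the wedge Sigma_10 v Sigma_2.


For a wedge: H_1(A v B) = H_1(A) + H_1(B).
b_1(Sigma_10) = 20, b_1(Sigma_2) = 4.
b_1 = 20 + 4 = 24

24


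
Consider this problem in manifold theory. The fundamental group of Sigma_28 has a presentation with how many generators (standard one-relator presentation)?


Standard presentation: pi_1(Sigma_g) = <a_1,b_1,...,a_g,b_g | [a_1,b_1]...[a_g,b_g] = 1>.
Number of generators = 2g = 2*28 = 56

56


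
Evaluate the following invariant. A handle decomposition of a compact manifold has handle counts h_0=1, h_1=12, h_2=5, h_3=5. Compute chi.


Handles of index k contribute (-1)^k to chi (same as CW cells).
chi = (1) + (-12) + (5) + (-5) = -11

-11


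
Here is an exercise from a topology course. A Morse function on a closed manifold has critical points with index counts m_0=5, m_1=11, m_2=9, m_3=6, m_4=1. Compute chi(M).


Morse theory: chi(M) = sum_k (-1)^k m_k where m_k = #(index-k critical points).
= (5) + (-11) + (9) + (-6) + (1) = -2

-2


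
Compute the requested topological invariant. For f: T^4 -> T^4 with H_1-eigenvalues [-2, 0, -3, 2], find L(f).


For a torus self-map: L(f) = det(I - A) where A acts on H_1.
L(f) = (1--2) * (1-0) * (1--3) * (1-2) = 3 * 1 * 4 * -1 = -12

-12


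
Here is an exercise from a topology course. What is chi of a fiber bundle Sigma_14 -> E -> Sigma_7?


For a fiber bundle F -> E -> B (with CW structure): chi(E) = chi(B) * chi(F).
chi(Sigma_7) = -12, chi(Sigma_14) = -26.
chi(E) = (-12) * (-26) = 312

312


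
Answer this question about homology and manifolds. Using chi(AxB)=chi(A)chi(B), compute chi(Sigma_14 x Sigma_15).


chi(Sigma_14) = 2 - 2*14 = -26
chi(Sigma_15) = 2 - 2*15 = -28
chi(product) = (-26) * (-28) = 728

728


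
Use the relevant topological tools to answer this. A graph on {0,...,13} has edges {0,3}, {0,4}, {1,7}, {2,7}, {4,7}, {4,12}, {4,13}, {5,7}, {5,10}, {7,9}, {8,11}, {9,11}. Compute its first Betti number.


b_1 = E - V + (number of components).
E = 12, V = 14, components = 2.
b_1 = 12 - 14 + 2 = 0

0


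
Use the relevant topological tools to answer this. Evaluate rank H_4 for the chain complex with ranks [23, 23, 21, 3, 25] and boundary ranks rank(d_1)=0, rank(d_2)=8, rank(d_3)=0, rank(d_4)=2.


rank H_k = rank(ker d_k) - rank(im d_{k+1}).
rank(ker d_4) = rank(C_4) - rank(d_4) = 25 - 2 = 23.
rank(im d_{4+1}) = 0.
rank H_4 = 23 - 0 = 23

23


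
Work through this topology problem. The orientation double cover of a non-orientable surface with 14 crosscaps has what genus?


chi(N_14) = 2 - 14 = -12.
Double cover: chi(Sigma_g) = 2 * chi(N_14) = 2*(-12) = -24.
2 - 2g = -24, so g = (2 - (-24))/2 = 26/2 = 13

13


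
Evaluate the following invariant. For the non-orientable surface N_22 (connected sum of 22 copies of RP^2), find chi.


For a non-orientable closed surface with k crosscaps: chi = 2 - k.
Here k = 22.
chi = 2 - 22 = -20

-20


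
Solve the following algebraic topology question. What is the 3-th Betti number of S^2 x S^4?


Each S^d has Poincare polynomial 1 + t^d.
The product S^2 x S^4 has Poincare polynomial prod(1+t^d_i).
Expanding: b_0=1, b_2=1, b_4=1, b_6=1.
b_3 = 0

0


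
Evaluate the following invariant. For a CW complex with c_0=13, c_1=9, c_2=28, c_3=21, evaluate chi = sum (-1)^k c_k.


chi = sum_k (-1)^k c_k.
= (-1)^0*13 + (-1)^1*9 + (-1)^2*28 + (-1)^3*21
= (13) + (-9) + (28) + (-21)
= 11

11


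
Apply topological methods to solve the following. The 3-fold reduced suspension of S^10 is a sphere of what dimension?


Each suspension raises dimension by 1: Sigma S^n = S^{n+1}.
Sigma^3 S^10 = S^{10+3} = S^13

13


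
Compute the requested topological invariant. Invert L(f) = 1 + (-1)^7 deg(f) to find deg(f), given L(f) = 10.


L(f) = 1 + (-1)^7 deg(f) on S^7.
10 = 1 + (-1)^7 * deg(f)
(-1)^7 * deg(f) = 9
deg(f) = -9

-9


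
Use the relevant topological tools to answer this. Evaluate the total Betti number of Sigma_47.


For Sigma_47: b_0 = 1, b_1 = 2g = 94, b_2 = 1.
Total = 1 + 94 + 1 = 96

96


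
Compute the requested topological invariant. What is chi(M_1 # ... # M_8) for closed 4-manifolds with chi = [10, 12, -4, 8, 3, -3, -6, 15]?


For n-manifolds: chi(A#B) = chi(A) + chi(B) - chi(S^4).
chi(S^4) = 1 + (-1)^4 = 2.
chi(#) = (sum chi_i) - (8-1)*chi(S^4) = 35 - 7*2 = 21

21


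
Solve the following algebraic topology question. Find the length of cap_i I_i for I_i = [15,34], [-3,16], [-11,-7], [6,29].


Intersection = [max(a_i), min(b_i)] = [15, -7].
Since 15 > -7, the intersection is empty.
Length = 0

0


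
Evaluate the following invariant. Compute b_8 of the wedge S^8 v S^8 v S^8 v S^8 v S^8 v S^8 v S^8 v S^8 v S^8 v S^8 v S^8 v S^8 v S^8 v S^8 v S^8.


For a wedge of spheres, H_k (k>0) is free on one generator per sphere of dimension k.
Spheres of dimension 8: count = 15.
b_8 = 15

15


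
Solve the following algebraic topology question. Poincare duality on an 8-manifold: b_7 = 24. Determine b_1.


Poincare duality for closed orientable n-manifolds: b_k = b_{n-k}.
Here n = 8, so b_1 = b_7 = 24

24


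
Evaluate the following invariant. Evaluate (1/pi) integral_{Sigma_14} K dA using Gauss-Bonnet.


Gauss-Bonnet: integral K dA = 2*pi*chi(M).
chi(Sigma_14) = 2 - 2*14 = -26.
(integral K dA)/pi = 2*chi = 2*(-26) = -52

-52


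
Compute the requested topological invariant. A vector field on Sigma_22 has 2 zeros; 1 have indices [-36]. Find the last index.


Poincare-Hopf: sum of indices = chi(M).
chi(Sigma_22) = 2 - 2*22 = -42.
Sum of known indices = -36.
x = chi - (sum known) = -42 - (-36) = -6

-6


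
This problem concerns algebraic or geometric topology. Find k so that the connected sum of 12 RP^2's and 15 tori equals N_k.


Since a >= 1, the sum is non-orientable; each T^2 can be replaced by RP^2 # RP^2 (since T^2#RP^2 = 3RP^2).
Total crosscaps k = 12 + 2*15 = 42.
Check via chi: chi = 12*1 + 15*0 - (12+15-1)*2 = -40 = 2 - k = -40. Consistent.

42


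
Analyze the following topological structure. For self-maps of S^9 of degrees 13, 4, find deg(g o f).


Degree is multiplicative under composition: deg(g o f) = deg(g) * deg(f).
= 4 * 13 = 52

52


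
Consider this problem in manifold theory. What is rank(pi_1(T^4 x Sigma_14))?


pi_1(A x B) = pi_1(A) x pi_1(B); rank of abelianization = b_1.
b_1(T^4) = 4, b_1(Sigma_14) = 2*14 = 28.
b_1(product) = 4 + 28 = 32

32


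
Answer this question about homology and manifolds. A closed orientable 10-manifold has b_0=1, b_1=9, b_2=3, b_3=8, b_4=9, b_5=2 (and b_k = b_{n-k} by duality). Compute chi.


By Poincare duality b_k = b_{10-k}, so full Betti numbers: b_0=1, b_1=9, b_2=3, b_3=8, b_4=9, b_5=2, b_6=9, b_7=8, b_8=3, b_9=9, b_10=1.
chi = sum (-1)^k b_k = -10

-10


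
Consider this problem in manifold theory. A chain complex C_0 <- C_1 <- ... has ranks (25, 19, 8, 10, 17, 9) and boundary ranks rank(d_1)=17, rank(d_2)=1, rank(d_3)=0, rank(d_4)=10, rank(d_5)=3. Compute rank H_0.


rank H_k = rank(ker d_k) - rank(im d_{k+1}).
rank(ker d_0) = rank(C_0) - rank(d_0) = 25 - 0 = 25.
rank(im d_{0+1}) = 17.
rank H_0 = 25 - 17 = 8

8


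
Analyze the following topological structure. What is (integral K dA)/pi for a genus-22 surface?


Gauss-Bonnet: integral K dA = 2*pi*chi(M).
chi(Sigma_22) = 2 - 2*22 = -42.
(integral K dA)/pi = 2*chi = 2*(-42) = -84

-84


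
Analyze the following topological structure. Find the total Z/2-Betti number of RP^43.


H^k(RP^43; Z/2) = Z/2 for each 0 <= k <= 43.
Total dimension = 43 + 1 = 44

44


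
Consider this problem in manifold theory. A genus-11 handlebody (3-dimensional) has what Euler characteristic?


A genus-g handlebody deformation retracts to a wedge of g circles.
chi(vee_g S^1) = 1 - g.
chi(H_11) = 1 - 11 = -10

-10


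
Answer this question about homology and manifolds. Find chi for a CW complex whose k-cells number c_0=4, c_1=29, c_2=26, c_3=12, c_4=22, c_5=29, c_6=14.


chi = sum_k (-1)^k c_k.
= (-1)^0*4 + (-1)^1*29 + (-1)^2*26 + (-1)^3*12 + (-1)^4*22 + (-1)^5*29 + (-1)^6*14
= (4) + (-29) + (26) + (-12) + (22) + (-29) + (14)
= -4

-4


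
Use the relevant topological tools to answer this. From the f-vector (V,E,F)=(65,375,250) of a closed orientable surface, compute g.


chi = V - E + F = 65 - 375 + 250 = -60
For orientable closed surface: chi = 2 - 2g, so g = (2 - chi)/2.
g = (2 - (-60)) / 2 = 62 / 2 = 31

31


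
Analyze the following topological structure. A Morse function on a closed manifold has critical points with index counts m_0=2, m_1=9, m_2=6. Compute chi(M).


Morse theory: chi(M) = sum_k (-1)^k m_k where m_k = #(index-k critical points).
= (2) + (-9) + (6) = -1

-1


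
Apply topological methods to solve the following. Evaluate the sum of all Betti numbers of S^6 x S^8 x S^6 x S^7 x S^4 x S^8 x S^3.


Total Betti number is multiplicative under products.
Each S^d (d>=1) has total Betti number 2.
There are 7 sphere factors.
Total = 2^7 = 128

128


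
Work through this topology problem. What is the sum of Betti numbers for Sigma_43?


For Sigma_43: b_0 = 1, b_1 = 2g = 86, b_2 = 1.
Total = 1 + 86 + 1 = 88

88


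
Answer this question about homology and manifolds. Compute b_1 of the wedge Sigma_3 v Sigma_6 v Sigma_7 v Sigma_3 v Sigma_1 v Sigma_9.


For a wedge X v Y: reduced H_k(X v Y) = H_k(X) + H_k(Y).
Each Sigma_g contributes b_1 = 2g.
b_1 = 6 + 12 + 14 + 6 + 2 + 18 = 58

58


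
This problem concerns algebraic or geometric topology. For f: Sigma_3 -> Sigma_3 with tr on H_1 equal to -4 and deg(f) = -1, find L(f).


L(f) = tr(f_0*) - tr(f_1*) + tr(f_2*).
= 1 - (-4) + (-1)
= 4

4


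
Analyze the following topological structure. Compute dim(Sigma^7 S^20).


Each suspension raises dimension by 1: Sigma S^n = S^{n+1}.
Sigma^7 S^20 = S^{20+7} = S^27

27


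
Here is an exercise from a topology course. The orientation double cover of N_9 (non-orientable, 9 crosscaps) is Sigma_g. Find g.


chi(N_9) = 2 - 9 = -7.
Double cover: chi(Sigma_g) = 2 * chi(N_9) = 2*(-7) = -14.
2 - 2g = -14, so g = (2 - (-14))/2 = 16/2 = 8

8


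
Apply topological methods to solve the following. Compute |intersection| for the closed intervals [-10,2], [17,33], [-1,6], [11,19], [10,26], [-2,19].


Intersection = [max(a_i), min(b_i)] = [17, 2].
Since 17 > 2, the intersection is empty.
Length = 0

0


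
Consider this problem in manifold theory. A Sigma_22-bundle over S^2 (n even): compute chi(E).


chi(S^2) = 2 (n even), chi(Sigma_22) = 2 - 2*22 = -42.
chi(E) = 2 * (-42) = -84

-84


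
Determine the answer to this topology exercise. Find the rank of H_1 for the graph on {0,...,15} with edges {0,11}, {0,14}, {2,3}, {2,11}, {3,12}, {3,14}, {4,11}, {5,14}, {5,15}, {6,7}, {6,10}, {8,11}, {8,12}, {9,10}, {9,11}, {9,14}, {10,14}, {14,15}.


b_1 = E - V + (number of components).
E = 18, V = 16, components = 3.
b_1 = 18 - 16 + 3 = 5

5


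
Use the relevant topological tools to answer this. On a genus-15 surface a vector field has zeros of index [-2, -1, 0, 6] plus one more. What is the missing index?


Poincare-Hopf: sum of indices = chi(M).
chi(Sigma_15) = 2 - 2*15 = -28.
Sum of known indices = 3.
x = chi - (sum known) = -28 - (3) = -31

-31


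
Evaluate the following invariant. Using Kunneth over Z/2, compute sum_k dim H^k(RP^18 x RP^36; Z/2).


dim H^*(RP^n; Z/2) = n+1 (one Z/2 in each degree 0..n).
Total Betti number is multiplicative.
Total = (18+1) * (36+1) = 19 * 37 = 703

703


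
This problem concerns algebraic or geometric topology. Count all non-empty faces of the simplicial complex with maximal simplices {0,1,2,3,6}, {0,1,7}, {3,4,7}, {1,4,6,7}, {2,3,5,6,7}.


Each maximal simplex on m vertices has 2^m - 1 nonempty faces.
Take the union (dedupe shared faces).
Total distinct faces = 69

69


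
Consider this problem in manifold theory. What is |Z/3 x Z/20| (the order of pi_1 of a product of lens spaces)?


pi_1(X x Y) = pi_1(X) x pi_1(Y).
pi_1(L(3,1)) = Z/3, pi_1(L(20,1)) = Z/20.
|Z/3 x Z/20| = 3 * 20 = 60

60


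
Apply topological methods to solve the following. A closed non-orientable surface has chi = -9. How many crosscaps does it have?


chi = 2 - k for closed non-orientable surfaces with k crosscaps.
-9 = 2 - k
k = 2 - (-9) = 11

11


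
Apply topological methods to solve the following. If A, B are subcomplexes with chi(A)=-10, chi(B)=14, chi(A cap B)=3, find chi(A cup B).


chi(A cup B) = chi(A) + chi(B) - chi(A cap B)
= -10 + (14) - (3)
= 1

1


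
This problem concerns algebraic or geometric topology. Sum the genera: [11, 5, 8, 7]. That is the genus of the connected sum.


Genus is additive under connected sum of orientable surfaces.
g = 11 + 5 + 8 + 7 = 31

31


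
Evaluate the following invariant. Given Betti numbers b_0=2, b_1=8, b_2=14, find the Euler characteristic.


chi = sum_k (-1)^k b_k.
= (2) + (-8) + (14)
= 8

8


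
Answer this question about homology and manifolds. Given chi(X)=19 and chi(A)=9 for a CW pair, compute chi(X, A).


Relative Euler characteristic: chi(X, A) = chi(X) - chi(A).
= 19 - (9) = 10

10
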